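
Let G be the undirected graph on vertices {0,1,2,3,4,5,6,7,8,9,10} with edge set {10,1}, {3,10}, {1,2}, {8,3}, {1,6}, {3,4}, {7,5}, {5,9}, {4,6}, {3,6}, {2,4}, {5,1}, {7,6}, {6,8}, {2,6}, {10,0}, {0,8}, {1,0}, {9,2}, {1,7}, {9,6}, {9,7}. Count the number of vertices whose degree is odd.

Degrees: 0:3, 1:6, 2:4, 3:4, 4:3, 5:3, 6:7, 7:4, 8:3, 9:4, 10:3
Odd-degree vertices: 0, 4, 5, 6, 8, 10.

6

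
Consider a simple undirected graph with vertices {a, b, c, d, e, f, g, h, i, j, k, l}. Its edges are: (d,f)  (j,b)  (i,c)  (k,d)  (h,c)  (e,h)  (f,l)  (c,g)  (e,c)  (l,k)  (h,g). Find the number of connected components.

Component: {a}
Component: {b, j}
Component: {d, f, k, l}
Component: {c, e, g, h, i}

4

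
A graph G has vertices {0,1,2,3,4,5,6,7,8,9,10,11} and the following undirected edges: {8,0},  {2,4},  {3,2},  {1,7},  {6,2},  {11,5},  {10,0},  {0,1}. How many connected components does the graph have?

Component: {9}
Component: {5, 11}
Component: {2, 3, 4, 6}
Component: {0, 1, 7, 8, 10}

4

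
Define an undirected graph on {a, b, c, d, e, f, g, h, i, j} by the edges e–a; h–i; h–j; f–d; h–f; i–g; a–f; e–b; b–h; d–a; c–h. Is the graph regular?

Degrees: a:3, b:2, c:1, d:2, e:2, f:3, g:1, h:5, i:2, j:1
Vertex c has degree 1 while h has degree 5, so the graph is not regular.

No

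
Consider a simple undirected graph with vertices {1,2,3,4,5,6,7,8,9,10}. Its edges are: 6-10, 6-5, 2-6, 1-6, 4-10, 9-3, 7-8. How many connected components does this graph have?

Component: {3, 9}
Component: {7, 8}
Component: {1, 2, 4, 5, 6, 10}

3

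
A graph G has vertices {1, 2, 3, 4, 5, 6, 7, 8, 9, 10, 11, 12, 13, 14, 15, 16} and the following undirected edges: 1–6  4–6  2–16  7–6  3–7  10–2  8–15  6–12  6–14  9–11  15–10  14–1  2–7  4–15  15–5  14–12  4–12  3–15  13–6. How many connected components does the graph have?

Component: {9, 11}
Component: {1, 2, 3, 4, 5, 6, 7, 8, 10, 12, 13, 14, 15, 16}

2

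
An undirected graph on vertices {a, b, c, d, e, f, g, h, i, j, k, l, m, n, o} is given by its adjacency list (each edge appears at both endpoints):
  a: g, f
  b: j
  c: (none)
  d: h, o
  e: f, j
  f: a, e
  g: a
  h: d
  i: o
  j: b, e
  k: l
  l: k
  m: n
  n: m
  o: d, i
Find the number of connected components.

5

Component: {c}
Component: {k, l}
Component: {m, n}
Component: {d, h, i, o}
Component: {a, b, e, f, g, j}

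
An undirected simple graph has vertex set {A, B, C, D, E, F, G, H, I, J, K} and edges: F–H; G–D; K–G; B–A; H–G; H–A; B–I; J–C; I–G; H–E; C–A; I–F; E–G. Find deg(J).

Neighbors of J: C.

1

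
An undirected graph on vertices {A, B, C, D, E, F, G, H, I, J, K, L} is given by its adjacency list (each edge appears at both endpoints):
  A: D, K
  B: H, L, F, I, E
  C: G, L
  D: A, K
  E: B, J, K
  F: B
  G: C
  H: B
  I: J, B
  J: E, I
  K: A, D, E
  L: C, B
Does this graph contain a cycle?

Yes

The graph has 12 vertices, 13 edges, and 1 connected component.
Since 13 > 12 - 1, a cycle must exist; for instance E-B-I-J-E.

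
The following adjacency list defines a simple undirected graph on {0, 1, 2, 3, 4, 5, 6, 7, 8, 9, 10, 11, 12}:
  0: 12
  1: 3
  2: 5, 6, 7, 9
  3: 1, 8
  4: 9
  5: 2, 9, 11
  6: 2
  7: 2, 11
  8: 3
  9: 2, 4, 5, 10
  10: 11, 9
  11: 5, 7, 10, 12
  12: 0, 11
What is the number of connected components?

2

Component: {1, 3, 8}
Component: {0, 2, 4, 5, 6, 7, 9, 10, 11, 12}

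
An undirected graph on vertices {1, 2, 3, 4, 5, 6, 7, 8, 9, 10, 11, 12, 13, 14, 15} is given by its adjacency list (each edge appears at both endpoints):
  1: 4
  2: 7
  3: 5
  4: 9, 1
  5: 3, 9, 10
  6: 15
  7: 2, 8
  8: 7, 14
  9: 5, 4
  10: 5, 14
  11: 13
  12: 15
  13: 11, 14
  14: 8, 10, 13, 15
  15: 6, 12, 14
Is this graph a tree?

Yes

The graph has 15 vertices and 14 edges.
Connected and |E| = |V| - 1, which characterizes a tree.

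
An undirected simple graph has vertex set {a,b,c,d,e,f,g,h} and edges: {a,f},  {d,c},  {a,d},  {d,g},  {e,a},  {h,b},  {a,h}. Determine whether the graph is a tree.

Yes

|V| = 8, |E| = 7.
Connected and |E| = |V| - 1, which characterizes a tree.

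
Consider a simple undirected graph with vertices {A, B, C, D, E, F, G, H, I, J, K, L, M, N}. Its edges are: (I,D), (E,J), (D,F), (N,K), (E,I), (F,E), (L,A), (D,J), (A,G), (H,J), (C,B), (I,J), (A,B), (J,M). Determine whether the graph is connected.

Component: {K, N}
Component: {A, B, C, G, L}
Component: {D, E, F, H, I, J, M}
No edge joins these 3 groups, so the graph is disconnected.

No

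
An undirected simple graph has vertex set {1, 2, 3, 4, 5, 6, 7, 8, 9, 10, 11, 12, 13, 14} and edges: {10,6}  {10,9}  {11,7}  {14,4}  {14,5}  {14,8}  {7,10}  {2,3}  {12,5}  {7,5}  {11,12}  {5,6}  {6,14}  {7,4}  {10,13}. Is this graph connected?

No

Component: {1}
Component: {2, 3}
Component: {4, 5, 6, 7, 8, 9, 10, 11, 12, 13, 14}
There are 3 separate components, so the graph is not connected.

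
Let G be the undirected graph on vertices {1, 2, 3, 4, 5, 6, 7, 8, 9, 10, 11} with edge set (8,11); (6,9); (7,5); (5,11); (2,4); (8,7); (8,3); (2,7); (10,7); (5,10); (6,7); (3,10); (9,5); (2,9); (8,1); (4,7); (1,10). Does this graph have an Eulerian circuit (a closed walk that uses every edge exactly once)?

Degrees: 1:2, 2:3, 3:2, 4:2, 5:4, 6:2, 7:6, 8:4, 9:3, 10:4, 11:2
Vertices with odd degree: 2, 9. An Eulerian circuit requires all degrees even.

No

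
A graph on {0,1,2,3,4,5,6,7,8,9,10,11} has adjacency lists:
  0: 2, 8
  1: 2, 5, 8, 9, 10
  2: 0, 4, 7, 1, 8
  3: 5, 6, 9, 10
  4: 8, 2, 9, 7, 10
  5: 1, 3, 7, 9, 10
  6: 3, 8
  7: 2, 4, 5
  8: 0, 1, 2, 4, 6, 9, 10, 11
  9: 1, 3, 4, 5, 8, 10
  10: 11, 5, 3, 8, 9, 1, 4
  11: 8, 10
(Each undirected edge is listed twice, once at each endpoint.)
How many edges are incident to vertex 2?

Neighbors of 2: 0, 1, 4, 7, 8.

5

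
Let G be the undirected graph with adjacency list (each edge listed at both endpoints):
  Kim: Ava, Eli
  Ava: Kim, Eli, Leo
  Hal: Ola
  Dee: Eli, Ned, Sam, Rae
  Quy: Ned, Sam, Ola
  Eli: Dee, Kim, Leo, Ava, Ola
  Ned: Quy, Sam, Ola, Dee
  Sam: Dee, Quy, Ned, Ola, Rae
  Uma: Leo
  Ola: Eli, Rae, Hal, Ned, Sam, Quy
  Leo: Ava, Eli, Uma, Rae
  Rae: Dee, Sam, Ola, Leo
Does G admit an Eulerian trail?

Degrees: Kim:2, Ava:3, Hal:1, Dee:4, Quy:3, Eli:5, Ned:4, Sam:5, Uma:1, Ola:6, Leo:4, Rae:4
Odd-degree vertices: Ava, Hal, Quy, Eli, Sam, Uma (6 total).
With 6 odd-degree vertices (more than two), no single trail can use every edge.

No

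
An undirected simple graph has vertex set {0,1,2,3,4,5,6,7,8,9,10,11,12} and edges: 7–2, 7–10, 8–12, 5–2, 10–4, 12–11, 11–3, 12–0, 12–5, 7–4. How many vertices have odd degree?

Degrees: 0:1, 1:0, 2:2, 3:1, 4:2, 5:2, 6:0, 7:3, 8:1, 9:0, 10:2, 11:2, 12:4
Odd-degree vertices: 0, 3, 7, 8.

4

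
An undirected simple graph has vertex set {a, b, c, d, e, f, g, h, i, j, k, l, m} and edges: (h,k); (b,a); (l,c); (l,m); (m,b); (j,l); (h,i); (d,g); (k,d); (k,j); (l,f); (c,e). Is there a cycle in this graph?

|V| = 13, |E| = 12, number of components = 1.
Since 12 = 13 - 1, the graph is a forest and contains no cycle.

No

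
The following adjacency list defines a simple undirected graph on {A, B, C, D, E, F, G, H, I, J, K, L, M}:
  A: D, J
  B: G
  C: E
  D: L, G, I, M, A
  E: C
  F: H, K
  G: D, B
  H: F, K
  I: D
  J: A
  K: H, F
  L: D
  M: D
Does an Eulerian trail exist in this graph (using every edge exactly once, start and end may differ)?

No

Degrees: A:2, B:1, C:1, D:5, E:1, F:2, G:2, H:2, I:1, J:1, K:2, L:1, M:1
Odd-degree vertices: B, C, D, E, I, J, L, M (8 total).
With 8 odd-degree vertices (more than two), no single trail can use every edge.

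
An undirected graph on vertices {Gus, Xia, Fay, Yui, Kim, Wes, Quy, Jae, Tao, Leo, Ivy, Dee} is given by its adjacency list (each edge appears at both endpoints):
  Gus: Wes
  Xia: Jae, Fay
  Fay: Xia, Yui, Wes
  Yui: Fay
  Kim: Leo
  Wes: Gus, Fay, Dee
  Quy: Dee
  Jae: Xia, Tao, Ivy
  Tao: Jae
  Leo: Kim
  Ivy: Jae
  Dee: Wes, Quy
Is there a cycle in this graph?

The graph has 12 vertices, 10 edges, and 2 connected components.
Since 10 = 12 - 2, the graph is a forest and contains no cycle.

No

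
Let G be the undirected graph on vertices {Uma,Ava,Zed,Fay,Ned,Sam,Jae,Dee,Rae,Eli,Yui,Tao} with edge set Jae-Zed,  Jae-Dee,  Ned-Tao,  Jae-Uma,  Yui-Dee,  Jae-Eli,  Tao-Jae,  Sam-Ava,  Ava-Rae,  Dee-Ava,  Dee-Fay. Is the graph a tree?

Yes

|V| = 12, |E| = 11.
Connected and |E| = |V| - 1, which characterizes a tree.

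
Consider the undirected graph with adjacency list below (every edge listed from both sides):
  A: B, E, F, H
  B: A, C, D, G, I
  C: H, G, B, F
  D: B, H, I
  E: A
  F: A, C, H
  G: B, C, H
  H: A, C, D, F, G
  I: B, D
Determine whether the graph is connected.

A breadth-first search from A visits A, B, F, E, H, G, C, D, I — all 9 vertices — so the graph is connected.

Yes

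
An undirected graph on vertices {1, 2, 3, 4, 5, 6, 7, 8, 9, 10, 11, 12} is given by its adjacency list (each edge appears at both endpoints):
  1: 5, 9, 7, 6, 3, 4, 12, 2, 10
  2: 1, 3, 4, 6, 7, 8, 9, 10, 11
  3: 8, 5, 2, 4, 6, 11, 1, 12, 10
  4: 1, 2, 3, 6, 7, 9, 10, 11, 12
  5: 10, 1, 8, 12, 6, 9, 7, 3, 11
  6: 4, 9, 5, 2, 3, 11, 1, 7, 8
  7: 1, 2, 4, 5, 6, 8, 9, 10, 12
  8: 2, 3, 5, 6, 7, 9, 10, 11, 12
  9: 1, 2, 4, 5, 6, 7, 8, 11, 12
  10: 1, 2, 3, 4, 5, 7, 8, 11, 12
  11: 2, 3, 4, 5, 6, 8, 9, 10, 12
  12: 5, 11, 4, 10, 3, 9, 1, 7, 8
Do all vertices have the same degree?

Degrees: 1:9, 2:9, 3:9, 4:9, 5:9, 6:9, 7:9, 8:9, 9:9, 10:9, 11:9, 12:9
All degrees equal 9; the graph is regular.

Yes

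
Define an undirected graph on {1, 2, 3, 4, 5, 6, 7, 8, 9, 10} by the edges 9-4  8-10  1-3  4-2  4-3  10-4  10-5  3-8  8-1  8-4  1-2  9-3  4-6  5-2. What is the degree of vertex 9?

2

Neighbors of 9: 3, 4.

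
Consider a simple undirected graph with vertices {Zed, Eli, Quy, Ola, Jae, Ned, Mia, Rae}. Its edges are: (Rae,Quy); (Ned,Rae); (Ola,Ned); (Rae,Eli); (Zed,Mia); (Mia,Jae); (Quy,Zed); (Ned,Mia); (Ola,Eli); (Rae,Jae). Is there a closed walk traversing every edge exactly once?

Degrees: Zed:2, Eli:2, Quy:2, Ola:2, Jae:2, Ned:3, Mia:3, Rae:4
Vertices with odd degree: Ned, Mia. An Eulerian circuit requires all degrees even.

No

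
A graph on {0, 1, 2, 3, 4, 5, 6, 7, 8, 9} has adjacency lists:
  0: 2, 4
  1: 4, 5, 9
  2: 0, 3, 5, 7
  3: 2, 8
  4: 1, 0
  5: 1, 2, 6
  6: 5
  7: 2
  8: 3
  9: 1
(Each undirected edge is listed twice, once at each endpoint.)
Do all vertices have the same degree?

Degrees: 0:2, 1:3, 2:4, 3:2, 4:2, 5:3, 6:1, 7:1, 8:1, 9:1
Degrees are not all equal (e.g. deg(6)=1 but deg(2)=4); not regular.

No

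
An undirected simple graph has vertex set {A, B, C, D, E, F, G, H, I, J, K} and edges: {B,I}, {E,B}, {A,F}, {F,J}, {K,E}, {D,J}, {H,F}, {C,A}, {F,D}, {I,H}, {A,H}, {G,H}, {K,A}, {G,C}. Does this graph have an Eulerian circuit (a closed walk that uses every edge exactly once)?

Degrees: A:4, B:2, C:2, D:2, E:2, F:4, G:2, H:4, I:2, J:2, K:2
All degrees are even and the non-isolated vertices are connected — an Eulerian circuit exists.

Yes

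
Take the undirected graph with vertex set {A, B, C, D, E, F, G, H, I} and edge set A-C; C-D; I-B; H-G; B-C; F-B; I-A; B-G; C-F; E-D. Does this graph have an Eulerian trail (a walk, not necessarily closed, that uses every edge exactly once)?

Yes

Degrees: A:2, B:4, C:4, D:2, E:1, F:2, G:2, H:1, I:2
Odd-degree vertices: E, H (2 total).
With 2 odd-degree vertices and all edges in one connected piece, an Eulerian trail exists (from E to H).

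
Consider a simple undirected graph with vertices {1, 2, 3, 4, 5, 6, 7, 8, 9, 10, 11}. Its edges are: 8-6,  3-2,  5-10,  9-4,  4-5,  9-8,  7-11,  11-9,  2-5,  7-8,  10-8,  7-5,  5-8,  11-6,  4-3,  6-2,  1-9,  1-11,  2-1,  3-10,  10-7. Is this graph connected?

A breadth-first search from 1 visits 1, 11, 9, 2, 7, 6, 4, 8, 5, 3, 10 — all 11 vertices — so the graph is connected.

Yes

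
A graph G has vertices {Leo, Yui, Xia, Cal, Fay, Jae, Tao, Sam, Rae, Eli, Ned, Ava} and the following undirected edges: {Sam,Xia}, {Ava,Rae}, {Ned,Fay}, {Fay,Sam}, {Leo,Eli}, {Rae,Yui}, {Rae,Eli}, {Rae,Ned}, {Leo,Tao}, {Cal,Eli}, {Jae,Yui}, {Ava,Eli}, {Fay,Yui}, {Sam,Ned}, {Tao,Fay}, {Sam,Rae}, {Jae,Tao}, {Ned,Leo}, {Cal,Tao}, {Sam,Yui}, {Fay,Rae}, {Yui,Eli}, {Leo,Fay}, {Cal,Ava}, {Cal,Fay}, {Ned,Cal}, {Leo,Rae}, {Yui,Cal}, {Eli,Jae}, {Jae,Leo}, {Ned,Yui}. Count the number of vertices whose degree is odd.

6

Degrees: Leo:6, Yui:7, Xia:1, Cal:6, Fay:7, Jae:4, Tao:4, Sam:5, Rae:7, Eli:6, Ned:6, Ava:3
Odd-degree vertices: Yui, Xia, Fay, Sam, Rae, Ava.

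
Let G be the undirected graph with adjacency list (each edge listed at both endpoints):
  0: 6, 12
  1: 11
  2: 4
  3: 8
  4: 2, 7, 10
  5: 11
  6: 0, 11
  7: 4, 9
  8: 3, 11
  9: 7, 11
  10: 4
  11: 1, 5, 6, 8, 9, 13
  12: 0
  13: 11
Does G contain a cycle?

No

The graph has 14 vertices, 13 edges, and 1 connected component.
A forest on 14 vertices with 1 component has exactly 13 edges, which matches — so no cycle.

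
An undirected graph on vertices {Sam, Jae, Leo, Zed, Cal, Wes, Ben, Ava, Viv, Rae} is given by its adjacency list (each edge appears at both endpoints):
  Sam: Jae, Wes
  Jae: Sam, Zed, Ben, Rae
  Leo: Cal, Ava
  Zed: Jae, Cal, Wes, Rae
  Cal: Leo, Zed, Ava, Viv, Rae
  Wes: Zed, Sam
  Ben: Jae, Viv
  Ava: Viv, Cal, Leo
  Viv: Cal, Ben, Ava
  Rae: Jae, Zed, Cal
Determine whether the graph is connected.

A breadth-first search from Sam visits Sam, Wes, Jae, Zed, Rae, Ben, Cal, Viv, Leo, Ava — all 10 vertices — so the graph is connected.

Yes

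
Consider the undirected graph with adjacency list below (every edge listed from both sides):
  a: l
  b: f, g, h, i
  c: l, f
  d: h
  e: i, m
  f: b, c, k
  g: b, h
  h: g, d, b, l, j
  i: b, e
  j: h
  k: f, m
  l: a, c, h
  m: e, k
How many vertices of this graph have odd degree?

Degrees: a:1, b:4, c:2, d:1, e:2, f:3, g:2, h:5, i:2, j:1, k:2, l:3, m:2
Odd-degree vertices: a, d, f, h, j, l.

6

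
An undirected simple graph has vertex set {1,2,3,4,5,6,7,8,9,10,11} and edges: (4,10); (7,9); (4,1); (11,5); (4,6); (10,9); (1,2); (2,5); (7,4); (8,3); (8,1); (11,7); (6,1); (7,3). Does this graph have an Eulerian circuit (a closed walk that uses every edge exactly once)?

Yes

Degrees: 1:4, 2:2, 3:2, 4:4, 5:2, 6:2, 7:4, 8:2, 9:2, 10:2, 11:2
Every vertex has even degree and the edges form a single connected piece, so an Eulerian circuit exists.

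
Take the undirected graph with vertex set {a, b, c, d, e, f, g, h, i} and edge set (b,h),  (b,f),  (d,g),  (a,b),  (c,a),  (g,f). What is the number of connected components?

Component: {e}
Component: {i}
Component: {a, b, c, d, f, g, h}

3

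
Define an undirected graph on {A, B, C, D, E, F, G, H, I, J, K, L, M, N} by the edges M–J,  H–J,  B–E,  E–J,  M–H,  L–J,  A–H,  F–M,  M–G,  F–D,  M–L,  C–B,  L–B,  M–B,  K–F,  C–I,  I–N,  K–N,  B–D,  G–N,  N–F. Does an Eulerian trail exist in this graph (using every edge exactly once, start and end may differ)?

Degrees: A:1, B:5, C:2, D:2, E:2, F:4, G:2, H:3, I:2, J:4, K:2, L:3, M:6, N:4
Odd-degree vertices: A, B, H, L (4 total).
With 4 odd-degree vertices (more than two), no single trail can use every edge.

No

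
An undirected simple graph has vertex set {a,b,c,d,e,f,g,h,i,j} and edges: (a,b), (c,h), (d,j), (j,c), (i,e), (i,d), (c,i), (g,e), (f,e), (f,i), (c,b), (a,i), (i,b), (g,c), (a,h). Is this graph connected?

Yes

A breadth-first search from a visits a, i, h, b, c, d, f, e, g, j — all 10 vertices — so the graph is connected.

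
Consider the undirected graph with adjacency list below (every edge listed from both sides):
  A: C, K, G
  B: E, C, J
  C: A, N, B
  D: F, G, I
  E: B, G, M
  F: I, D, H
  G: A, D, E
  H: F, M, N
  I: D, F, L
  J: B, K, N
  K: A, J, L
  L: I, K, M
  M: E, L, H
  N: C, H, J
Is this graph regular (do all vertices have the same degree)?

Degrees: A:3, B:3, C:3, D:3, E:3, F:3, G:3, H:3, I:3, J:3, K:3, L:3, M:3, N:3
Every vertex has degree 3, so the graph is 3-regular.

Yes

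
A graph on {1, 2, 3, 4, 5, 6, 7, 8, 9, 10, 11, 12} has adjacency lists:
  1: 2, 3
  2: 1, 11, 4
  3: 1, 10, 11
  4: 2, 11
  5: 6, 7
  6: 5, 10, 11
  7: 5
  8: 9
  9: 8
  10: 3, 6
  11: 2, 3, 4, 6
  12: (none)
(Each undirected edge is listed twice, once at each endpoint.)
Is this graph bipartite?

The cycle 2-4-11-2 has length 3, which is odd, so the graph is not bipartite.

No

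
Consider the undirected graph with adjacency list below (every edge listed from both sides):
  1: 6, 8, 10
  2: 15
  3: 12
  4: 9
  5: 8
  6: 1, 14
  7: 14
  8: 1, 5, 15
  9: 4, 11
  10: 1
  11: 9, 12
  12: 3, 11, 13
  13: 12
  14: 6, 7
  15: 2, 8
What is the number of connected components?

2

Component: {3, 4, 9, 11, 12, 13}
Component: {1, 2, 5, 6, 7, 8, 10, 14, 15}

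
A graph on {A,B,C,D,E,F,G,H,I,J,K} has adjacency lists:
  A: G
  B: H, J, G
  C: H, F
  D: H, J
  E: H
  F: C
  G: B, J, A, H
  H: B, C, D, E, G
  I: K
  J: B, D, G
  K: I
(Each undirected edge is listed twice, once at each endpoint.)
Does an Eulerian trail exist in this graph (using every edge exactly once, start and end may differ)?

Degrees: A:1, B:3, C:2, D:2, E:1, F:1, G:4, H:5, I:1, J:3, K:1
Odd-degree vertices: A, B, E, F, H, I, J, K (8 total).
An Eulerian trail requires 0 or 2 odd-degree vertices; here there are 8.

No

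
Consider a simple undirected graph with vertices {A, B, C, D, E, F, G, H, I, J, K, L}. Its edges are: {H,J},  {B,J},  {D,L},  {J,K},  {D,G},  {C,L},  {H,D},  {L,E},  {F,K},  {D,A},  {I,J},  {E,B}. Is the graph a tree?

|V| = 12, |E| = 12.
A tree on 12 vertices has exactly 11 edges; this graph has 12, so it contains a cycle and is not a tree.

No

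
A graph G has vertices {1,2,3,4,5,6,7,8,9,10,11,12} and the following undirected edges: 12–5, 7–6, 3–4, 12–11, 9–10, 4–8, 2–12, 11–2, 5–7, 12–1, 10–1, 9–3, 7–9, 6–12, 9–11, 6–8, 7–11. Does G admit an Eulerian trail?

Degrees: 1:2, 2:2, 3:2, 4:2, 5:2, 6:3, 7:4, 8:2, 9:4, 10:2, 11:4, 12:5
Odd-degree vertices: 6, 12 (2 total).
The non-isolated vertices are connected and exactly 2 have odd degree, so an Eulerian trail exists (from 6 to 12).

Yes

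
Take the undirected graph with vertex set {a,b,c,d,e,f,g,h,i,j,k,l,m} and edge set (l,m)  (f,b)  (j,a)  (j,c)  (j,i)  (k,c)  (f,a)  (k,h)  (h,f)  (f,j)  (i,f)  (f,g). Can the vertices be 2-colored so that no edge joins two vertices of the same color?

No

a-f-j-a is an odd cycle (length 3), and a bipartite graph can contain only even cycles.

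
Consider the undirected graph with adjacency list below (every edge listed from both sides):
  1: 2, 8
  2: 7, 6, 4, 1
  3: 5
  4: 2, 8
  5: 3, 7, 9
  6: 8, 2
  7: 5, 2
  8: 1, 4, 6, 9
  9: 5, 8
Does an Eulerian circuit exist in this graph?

Degrees: 1:2, 2:4, 3:1, 4:2, 5:3, 6:2, 7:2, 8:4, 9:2
3, 5 have odd degree; an Eulerian circuit needs every degree to be even, so none exists.

No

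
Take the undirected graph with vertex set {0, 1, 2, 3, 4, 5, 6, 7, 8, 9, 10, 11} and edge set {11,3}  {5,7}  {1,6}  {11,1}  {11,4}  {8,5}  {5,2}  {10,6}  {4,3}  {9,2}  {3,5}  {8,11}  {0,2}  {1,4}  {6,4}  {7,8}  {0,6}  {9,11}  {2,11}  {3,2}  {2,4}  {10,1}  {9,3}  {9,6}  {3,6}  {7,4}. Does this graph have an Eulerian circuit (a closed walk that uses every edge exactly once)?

No

Degrees: 0:2, 1:4, 2:6, 3:6, 4:6, 5:4, 6:6, 7:3, 8:3, 9:4, 10:2, 11:6
Vertices with odd degree: 7, 8. An Eulerian circuit requires all degrees even.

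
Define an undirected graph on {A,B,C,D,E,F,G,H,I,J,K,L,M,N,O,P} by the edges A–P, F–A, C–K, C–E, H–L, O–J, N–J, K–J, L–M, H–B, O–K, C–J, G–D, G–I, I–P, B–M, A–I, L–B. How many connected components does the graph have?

3

Component: {B, H, L, M}
Component: {A, D, F, G, I, P}
Component: {C, E, J, K, N, O}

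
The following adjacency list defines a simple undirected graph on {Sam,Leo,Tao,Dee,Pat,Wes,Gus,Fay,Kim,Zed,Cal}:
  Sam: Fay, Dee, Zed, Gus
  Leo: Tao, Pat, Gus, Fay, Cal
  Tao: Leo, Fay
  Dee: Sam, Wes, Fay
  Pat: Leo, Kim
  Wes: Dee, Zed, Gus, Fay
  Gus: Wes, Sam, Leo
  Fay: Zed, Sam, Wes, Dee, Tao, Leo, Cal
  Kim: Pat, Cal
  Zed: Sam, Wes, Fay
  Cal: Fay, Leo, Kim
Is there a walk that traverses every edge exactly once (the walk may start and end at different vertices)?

No

Degrees: Sam:4, Leo:5, Tao:2, Dee:3, Pat:2, Wes:4, Gus:3, Fay:7, Kim:2, Zed:3, Cal:3
Odd-degree vertices: Leo, Dee, Gus, Fay, Zed, Cal (6 total).
With 6 odd-degree vertices (more than two), no single trail can use every edge.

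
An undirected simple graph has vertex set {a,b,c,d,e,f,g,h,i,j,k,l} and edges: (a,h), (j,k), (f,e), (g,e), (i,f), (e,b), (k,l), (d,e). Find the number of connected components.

Component: {c}
Component: {a, h}
Component: {j, k, l}
Component: {b, d, e, f, g, i}

4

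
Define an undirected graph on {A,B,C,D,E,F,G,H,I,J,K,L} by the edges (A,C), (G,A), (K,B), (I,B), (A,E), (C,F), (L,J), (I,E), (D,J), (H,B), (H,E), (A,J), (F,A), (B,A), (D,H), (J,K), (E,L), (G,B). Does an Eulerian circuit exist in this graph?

No

Degrees: A:6, B:5, C:2, D:2, E:4, F:2, G:2, H:3, I:2, J:4, K:2, L:2
B, H have odd degree; an Eulerian circuit needs every degree to be even, so none exists.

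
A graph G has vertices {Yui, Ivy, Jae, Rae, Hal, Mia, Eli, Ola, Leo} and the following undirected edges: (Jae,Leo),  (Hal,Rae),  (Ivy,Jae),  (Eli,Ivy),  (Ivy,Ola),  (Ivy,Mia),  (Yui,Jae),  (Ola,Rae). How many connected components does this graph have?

1

Component: {Yui, Ivy, Jae, Rae, Hal, Mia, Eli, Ola, Leo}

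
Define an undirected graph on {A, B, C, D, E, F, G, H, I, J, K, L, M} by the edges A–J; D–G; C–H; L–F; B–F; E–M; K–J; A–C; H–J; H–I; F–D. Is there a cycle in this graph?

Yes

|V| = 13, |E| = 11, number of components = 3.
One cycle is A-J-H-C-A.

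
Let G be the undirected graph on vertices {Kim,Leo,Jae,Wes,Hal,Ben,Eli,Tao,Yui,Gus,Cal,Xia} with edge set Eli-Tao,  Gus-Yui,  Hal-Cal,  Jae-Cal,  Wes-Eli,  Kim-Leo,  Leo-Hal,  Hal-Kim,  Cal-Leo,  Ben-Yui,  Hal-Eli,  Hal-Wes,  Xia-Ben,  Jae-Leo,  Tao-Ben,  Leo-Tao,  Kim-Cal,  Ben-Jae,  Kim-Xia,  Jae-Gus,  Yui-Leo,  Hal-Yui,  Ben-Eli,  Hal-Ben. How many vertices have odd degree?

2

Degrees: Kim:4, Leo:6, Jae:4, Wes:2, Hal:7, Ben:6, Eli:4, Tao:3, Yui:4, Gus:2, Cal:4, Xia:2
Odd-degree vertices: Hal, Tao.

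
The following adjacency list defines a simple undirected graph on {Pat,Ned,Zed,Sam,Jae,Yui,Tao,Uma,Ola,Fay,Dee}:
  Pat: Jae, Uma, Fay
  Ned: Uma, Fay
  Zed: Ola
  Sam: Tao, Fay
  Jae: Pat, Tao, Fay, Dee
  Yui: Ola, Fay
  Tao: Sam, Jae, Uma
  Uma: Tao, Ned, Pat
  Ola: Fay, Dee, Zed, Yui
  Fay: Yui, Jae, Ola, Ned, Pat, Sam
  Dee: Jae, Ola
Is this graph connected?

Starting from Pat and exploring outward reaches every vertex (Pat, Fay, Jae, Uma, Sam, Ola, Yui, Ned, Tao, Dee, Zed); the graph is connected.

Yes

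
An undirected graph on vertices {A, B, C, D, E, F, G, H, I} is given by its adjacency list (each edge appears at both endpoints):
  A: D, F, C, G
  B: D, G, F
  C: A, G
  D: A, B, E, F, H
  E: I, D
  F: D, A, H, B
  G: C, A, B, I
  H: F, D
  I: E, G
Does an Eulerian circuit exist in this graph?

Degrees: A:4, B:3, C:2, D:5, E:2, F:4, G:4, H:2, I:2
Vertices with odd degree: B, D. An Eulerian circuit requires all degrees even.

No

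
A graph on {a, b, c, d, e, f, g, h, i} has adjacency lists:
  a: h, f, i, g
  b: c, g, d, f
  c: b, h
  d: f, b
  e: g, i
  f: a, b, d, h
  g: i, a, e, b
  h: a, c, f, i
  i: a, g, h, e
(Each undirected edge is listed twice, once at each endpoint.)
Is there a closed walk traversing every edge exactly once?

Degrees: a:4, b:4, c:2, d:2, e:2, f:4, g:4, h:4, i:4
Every vertex has even degree and the edges form a single connected piece, so an Eulerian circuit exists.

Yes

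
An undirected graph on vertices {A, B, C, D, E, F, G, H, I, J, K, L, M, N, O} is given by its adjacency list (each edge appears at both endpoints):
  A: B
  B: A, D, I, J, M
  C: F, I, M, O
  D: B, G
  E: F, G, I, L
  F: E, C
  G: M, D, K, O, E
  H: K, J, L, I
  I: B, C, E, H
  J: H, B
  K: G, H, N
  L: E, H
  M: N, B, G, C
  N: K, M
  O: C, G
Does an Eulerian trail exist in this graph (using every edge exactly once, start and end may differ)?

Degrees: A:1, B:5, C:4, D:2, E:4, F:2, G:5, H:4, I:4, J:2, K:3, L:2, M:4, N:2, O:2
Odd-degree vertices: A, B, G, K (4 total).
An Eulerian trail requires 0 or 2 odd-degree vertices; here there are 4.

No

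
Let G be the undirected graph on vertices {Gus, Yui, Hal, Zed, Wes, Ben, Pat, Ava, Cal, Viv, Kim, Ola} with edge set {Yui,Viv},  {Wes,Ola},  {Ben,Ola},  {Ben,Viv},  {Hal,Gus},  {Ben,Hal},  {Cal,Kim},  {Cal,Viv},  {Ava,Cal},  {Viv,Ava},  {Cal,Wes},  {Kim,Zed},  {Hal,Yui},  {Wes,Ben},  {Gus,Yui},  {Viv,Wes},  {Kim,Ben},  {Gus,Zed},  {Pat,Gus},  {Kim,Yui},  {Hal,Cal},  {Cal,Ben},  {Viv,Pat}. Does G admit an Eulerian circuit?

Yes

Degrees: Gus:4, Yui:4, Hal:4, Zed:2, Wes:4, Ben:6, Pat:2, Ava:2, Cal:6, Viv:6, Kim:4, Ola:2
Every vertex has even degree and the edges form a single connected piece, so an Eulerian circuit exists.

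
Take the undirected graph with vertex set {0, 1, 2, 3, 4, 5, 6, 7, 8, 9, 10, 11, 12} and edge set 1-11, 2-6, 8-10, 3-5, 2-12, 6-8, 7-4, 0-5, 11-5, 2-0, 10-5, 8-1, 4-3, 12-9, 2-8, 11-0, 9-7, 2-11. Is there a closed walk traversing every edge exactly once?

Degrees: 0:3, 1:2, 2:5, 3:2, 4:2, 5:4, 6:2, 7:2, 8:4, 9:2, 10:2, 11:4, 12:2
Vertices with odd degree: 0, 2. An Eulerian circuit requires all degrees even.

No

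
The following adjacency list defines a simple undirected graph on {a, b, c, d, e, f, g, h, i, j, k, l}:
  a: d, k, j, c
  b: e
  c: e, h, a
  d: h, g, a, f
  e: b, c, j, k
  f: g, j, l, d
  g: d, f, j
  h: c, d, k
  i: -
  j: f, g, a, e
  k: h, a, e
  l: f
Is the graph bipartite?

No

The cycle d-g-f-d has length 3, which is odd, so the graph is not bipartite.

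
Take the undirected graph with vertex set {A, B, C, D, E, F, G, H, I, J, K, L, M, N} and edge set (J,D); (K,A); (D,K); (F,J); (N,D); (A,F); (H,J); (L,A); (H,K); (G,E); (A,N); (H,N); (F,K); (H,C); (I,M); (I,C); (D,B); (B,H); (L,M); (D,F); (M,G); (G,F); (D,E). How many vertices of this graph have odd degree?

6

Degrees: A:4, B:2, C:2, D:6, E:2, F:5, G:3, H:5, I:2, J:3, K:4, L:2, M:3, N:3
Odd-degree vertices: F, G, H, J, M, N.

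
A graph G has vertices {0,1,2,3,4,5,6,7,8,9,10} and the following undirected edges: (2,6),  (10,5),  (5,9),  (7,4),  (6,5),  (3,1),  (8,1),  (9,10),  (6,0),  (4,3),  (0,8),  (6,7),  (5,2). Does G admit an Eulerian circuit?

Yes

Degrees: 0:2, 1:2, 2:2, 3:2, 4:2, 5:4, 6:4, 7:2, 8:2, 9:2, 10:2
Every vertex has even degree and the edges form a single connected piece, so an Eulerian circuit exists.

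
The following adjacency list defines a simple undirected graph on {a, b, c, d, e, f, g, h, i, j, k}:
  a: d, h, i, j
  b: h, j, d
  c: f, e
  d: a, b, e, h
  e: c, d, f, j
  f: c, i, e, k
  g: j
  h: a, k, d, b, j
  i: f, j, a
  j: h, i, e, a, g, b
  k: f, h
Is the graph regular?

Degrees: a:4, b:3, c:2, d:4, e:4, f:4, g:1, h:5, i:3, j:6, k:2
Vertex g has degree 1 while j has degree 6, so the graph is not regular.

No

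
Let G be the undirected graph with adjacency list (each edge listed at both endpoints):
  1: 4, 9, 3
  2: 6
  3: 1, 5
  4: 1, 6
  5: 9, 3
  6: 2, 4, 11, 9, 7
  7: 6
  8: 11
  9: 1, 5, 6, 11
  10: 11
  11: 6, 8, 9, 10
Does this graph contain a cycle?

|V| = 11, |E| = 13, number of components = 1.
One cycle is 6-11-9-6.

Yes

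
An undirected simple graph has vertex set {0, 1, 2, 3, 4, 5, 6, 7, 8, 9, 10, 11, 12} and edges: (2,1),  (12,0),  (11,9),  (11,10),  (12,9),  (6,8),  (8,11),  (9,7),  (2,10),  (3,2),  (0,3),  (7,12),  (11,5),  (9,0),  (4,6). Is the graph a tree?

|V| = 13, |E| = 15.
A tree on 13 vertices has exactly 12 edges; this graph has 15, so it contains a cycle and is not a tree.

No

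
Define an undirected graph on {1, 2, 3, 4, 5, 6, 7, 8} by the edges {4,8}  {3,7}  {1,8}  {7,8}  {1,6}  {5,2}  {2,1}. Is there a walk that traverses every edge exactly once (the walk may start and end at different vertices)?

No

Degrees: 1:3, 2:2, 3:1, 4:1, 5:1, 6:1, 7:2, 8:3
Odd-degree vertices: 1, 3, 4, 5, 6, 8 (6 total).
With 6 odd-degree vertices (more than two), no single trail can use every edge.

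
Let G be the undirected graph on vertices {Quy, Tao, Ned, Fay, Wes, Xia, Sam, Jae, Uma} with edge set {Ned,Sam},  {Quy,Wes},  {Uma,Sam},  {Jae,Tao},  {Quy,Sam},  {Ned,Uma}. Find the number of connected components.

4

Component: {Fay}
Component: {Xia}
Component: {Tao, Jae}
Component: {Quy, Ned, Wes, Sam, Uma}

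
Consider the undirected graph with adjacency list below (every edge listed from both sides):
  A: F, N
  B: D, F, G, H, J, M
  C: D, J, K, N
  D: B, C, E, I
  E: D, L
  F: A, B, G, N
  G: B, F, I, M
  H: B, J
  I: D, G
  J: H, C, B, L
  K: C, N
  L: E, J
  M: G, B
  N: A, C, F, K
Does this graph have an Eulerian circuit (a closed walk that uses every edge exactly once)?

Degrees: A:2, B:6, C:4, D:4, E:2, F:4, G:4, H:2, I:2, J:4, K:2, L:2, M:2, N:4
All degrees are even and the non-isolated vertices are connected — an Eulerian circuit exists.

Yes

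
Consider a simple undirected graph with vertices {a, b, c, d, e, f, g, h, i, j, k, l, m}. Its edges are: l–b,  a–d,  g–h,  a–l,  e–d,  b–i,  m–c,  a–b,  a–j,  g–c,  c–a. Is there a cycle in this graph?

Yes

|V| = 13, |E| = 11, number of components = 3.
One cycle is a-b-l-a.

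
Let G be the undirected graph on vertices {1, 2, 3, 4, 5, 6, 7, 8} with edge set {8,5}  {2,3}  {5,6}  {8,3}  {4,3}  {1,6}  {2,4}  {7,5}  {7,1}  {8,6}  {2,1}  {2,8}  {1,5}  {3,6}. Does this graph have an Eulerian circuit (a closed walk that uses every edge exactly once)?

Degrees: 1:4, 2:4, 3:4, 4:2, 5:4, 6:4, 7:2, 8:4
Every vertex has even degree and the edges form a single connected piece, so an Eulerian circuit exists.

Yes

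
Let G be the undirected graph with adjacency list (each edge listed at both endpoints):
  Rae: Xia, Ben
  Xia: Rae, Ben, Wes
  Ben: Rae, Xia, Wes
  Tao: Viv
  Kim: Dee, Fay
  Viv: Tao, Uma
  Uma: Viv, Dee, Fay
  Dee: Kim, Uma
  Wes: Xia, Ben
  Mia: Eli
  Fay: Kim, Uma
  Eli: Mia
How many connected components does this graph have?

3

Component: {Mia, Eli}
Component: {Rae, Xia, Ben, Wes}
Component: {Tao, Kim, Viv, Uma, Dee, Fay}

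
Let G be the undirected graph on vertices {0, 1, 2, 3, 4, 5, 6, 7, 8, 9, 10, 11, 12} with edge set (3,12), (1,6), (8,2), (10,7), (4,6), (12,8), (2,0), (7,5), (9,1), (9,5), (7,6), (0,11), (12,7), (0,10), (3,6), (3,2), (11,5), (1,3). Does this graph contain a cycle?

Yes

|V| = 13, |E| = 18, number of components = 1.
Since 18 > 13 - 1, a cycle must exist; for instance 5-7-6-3-1-9-5.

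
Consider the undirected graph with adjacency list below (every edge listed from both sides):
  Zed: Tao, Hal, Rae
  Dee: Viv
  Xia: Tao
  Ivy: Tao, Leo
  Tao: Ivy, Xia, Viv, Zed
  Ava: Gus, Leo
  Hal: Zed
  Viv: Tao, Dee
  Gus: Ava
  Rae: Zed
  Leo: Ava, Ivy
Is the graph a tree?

The graph has 11 vertices and 10 edges.
Connected and |E| = |V| - 1, which characterizes a tree.

Yes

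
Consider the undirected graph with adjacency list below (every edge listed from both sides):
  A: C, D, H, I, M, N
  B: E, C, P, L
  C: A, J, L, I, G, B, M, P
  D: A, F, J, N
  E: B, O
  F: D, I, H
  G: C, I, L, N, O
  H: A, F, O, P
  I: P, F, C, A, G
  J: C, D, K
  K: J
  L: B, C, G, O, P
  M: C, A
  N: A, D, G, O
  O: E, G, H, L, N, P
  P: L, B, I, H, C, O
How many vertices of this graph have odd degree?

6

Degrees: A:6, B:4, C:8, D:4, E:2, F:3, G:5, H:4, I:5, J:3, K:1, L:5, M:2, N:4, O:6, P:6
Odd-degree vertices: F, G, I, J, K, L.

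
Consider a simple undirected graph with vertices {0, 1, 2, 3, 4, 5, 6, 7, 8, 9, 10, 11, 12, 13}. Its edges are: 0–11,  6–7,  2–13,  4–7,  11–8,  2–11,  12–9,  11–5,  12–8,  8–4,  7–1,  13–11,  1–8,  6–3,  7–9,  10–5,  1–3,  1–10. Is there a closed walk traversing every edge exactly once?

Degrees: 0:1, 1:4, 2:2, 3:2, 4:2, 5:2, 6:2, 7:4, 8:4, 9:2, 10:2, 11:5, 12:2, 13:2
0, 11 have odd degree; an Eulerian circuit needs every degree to be even, so none exists.

No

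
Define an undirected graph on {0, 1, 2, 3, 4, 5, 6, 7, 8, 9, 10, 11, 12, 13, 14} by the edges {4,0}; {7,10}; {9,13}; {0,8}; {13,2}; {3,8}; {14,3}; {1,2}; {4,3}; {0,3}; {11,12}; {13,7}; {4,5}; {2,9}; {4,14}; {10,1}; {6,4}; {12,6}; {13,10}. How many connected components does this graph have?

Component: {1, 2, 7, 9, 10, 13}
Component: {0, 3, 4, 5, 6, 8, 11, 12, 14}

2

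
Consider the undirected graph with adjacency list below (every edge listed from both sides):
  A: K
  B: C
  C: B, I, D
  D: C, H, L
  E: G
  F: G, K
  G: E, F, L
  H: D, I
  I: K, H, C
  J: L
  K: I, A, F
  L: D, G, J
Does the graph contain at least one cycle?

The graph has 12 vertices, 13 edges, and 1 connected component.
Since 13 > 12 - 1, a cycle must exist; for instance K-I-C-D-L-G-F-K.

Yes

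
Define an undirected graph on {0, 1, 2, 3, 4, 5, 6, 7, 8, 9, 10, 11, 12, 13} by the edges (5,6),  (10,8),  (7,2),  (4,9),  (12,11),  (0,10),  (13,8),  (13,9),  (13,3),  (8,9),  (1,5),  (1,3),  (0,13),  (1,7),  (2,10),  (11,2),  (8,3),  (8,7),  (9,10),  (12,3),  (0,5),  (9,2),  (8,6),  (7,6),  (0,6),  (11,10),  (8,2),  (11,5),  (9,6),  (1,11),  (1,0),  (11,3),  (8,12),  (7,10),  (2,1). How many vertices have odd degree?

6

Degrees: 0:5, 1:6, 2:6, 3:5, 4:1, 5:4, 6:5, 7:5, 8:8, 9:6, 10:6, 11:6, 12:3, 13:4
Odd-degree vertices: 0, 3, 4, 6, 7, 12.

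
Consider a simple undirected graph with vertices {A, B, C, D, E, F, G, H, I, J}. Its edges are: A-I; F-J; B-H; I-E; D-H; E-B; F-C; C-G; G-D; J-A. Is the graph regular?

Yes

Degrees: A:2, B:2, C:2, D:2, E:2, F:2, G:2, H:2, I:2, J:2
Every vertex has degree 2, so the graph is 2-regular.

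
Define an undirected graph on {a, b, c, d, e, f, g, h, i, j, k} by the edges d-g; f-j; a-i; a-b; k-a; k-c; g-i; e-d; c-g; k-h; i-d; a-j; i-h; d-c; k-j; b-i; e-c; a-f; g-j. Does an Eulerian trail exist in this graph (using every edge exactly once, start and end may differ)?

Degrees: a:5, b:2, c:4, d:4, e:2, f:2, g:4, h:2, i:5, j:4, k:4
Odd-degree vertices: a, i (2 total).
The non-isolated vertices are connected and exactly 2 have odd degree, so an Eulerian trail exists (from a to i).

Yes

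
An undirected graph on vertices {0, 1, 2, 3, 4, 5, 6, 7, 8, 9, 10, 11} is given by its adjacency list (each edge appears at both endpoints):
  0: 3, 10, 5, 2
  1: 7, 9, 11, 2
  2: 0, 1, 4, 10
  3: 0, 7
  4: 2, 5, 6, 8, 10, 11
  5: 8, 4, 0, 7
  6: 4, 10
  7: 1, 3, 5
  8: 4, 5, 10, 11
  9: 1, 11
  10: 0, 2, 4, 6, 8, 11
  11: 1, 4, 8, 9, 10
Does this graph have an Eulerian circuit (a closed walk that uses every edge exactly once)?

No

Degrees: 0:4, 1:4, 2:4, 3:2, 4:6, 5:4, 6:2, 7:3, 8:4, 9:2, 10:6, 11:5
7, 11 have odd degree; an Eulerian circuit needs every degree to be even, so none exists.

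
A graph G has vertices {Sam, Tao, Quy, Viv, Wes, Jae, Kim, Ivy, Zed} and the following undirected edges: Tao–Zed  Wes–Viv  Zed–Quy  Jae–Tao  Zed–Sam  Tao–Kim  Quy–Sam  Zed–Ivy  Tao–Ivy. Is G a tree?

The graph has 9 vertices and 9 edges.
It splits into 2 components, so it cannot be a tree.

No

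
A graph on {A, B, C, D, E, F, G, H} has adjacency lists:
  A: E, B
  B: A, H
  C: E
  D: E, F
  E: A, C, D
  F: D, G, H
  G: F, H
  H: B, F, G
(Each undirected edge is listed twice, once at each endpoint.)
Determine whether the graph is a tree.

|V| = 8, |E| = 9.
A tree on 8 vertices has exactly 7 edges; this graph has 9, so it contains a cycle and is not a tree.

No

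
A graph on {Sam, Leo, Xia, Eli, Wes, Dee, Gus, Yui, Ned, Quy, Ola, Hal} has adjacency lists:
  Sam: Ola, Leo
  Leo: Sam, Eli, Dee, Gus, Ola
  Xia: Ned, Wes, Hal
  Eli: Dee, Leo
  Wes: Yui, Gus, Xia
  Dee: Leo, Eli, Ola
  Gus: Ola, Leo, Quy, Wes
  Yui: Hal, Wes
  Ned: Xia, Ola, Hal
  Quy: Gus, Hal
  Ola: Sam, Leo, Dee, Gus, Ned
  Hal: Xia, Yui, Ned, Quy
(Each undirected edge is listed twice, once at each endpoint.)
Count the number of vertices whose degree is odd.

Degrees: Sam:2, Leo:5, Xia:3, Eli:2, Wes:3, Dee:3, Gus:4, Yui:2, Ned:3, Quy:2, Ola:5, Hal:4
Odd-degree vertices: Leo, Xia, Wes, Dee, Ned, Ola.

6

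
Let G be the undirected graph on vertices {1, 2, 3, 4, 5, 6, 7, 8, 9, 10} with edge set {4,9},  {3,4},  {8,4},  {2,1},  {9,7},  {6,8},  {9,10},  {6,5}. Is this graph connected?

Component: {1, 2}
Component: {3, 4, 5, 6, 7, 8, 9, 10}
There are 2 separate components, so the graph is not connected.

No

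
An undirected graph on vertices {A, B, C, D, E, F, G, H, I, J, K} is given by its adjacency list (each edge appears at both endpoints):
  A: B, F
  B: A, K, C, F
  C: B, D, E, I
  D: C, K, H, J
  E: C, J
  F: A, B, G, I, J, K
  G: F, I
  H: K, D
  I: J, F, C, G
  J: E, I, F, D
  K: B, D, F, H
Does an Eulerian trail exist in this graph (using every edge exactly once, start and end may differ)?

Yes

Degrees: A:2, B:4, C:4, D:4, E:2, F:6, G:2, H:2, I:4, J:4, K:4
Odd-degree vertices: none (0 total).
With 0 odd-degree vertices and all edges in one connected piece, an Eulerian trail exists.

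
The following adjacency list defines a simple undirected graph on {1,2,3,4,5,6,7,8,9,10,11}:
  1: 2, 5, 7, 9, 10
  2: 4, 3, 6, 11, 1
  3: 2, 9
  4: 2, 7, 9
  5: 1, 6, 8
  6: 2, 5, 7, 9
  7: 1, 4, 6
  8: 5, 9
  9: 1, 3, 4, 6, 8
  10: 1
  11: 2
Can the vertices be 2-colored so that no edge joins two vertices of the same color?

Yes

A valid 2-coloring puts {2, 5, 7, 9, 10} on one side and {1, 3, 4, 6, 8, 11} on the other; every edge crosses between the two sides.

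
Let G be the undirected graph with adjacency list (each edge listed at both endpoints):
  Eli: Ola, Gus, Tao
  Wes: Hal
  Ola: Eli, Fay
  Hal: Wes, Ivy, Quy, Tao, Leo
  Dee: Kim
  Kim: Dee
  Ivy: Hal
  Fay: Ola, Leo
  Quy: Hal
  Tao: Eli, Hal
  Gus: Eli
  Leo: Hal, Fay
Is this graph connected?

No

Component: {Dee, Kim}
Component: {Eli, Wes, Ola, Hal, Ivy, Fay, Quy, Tao, Gus, Leo}
There are 2 separate components, so the graph is not connected.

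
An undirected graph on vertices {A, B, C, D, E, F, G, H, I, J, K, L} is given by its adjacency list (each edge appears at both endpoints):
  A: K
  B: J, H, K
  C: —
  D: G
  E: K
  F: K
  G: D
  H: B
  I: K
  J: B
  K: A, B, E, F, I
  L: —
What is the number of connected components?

Component: {C}
Component: {L}
Component: {D, G}
Component: {A, B, E, F, H, I, J, K}

4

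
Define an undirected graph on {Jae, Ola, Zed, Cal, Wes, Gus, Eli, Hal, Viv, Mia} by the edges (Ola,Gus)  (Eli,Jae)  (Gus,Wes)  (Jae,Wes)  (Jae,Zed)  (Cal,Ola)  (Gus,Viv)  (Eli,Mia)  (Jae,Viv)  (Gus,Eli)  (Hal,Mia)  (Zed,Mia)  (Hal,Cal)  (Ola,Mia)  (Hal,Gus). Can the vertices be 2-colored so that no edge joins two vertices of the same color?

Color {Ola, Zed, Wes, Eli, Hal, Viv} black and {Jae, Cal, Gus, Mia} white. No edge joins two same-colored vertices, so the graph is bipartite.

Yes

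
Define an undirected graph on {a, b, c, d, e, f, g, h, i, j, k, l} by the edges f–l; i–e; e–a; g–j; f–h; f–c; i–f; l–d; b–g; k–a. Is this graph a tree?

No

|V| = 12, |E| = 10.
It is not connected, so it is not a tree.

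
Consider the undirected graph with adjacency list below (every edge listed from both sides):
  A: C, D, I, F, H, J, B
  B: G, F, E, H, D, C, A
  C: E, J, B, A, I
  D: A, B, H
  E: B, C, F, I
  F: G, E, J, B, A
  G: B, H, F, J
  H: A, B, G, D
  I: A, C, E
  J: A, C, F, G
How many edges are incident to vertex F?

5

Neighbors of F: A, B, E, G, J.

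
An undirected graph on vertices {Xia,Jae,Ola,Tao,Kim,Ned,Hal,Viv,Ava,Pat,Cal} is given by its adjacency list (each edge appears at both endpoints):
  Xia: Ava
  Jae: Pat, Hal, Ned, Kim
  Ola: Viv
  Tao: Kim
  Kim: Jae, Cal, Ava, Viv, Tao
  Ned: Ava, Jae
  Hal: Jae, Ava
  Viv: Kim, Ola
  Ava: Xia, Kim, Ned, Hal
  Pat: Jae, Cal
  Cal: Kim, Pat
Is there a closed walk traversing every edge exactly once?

No

Degrees: Xia:1, Jae:4, Ola:1, Tao:1, Kim:5, Ned:2, Hal:2, Viv:2, Ava:4, Pat:2, Cal:2
Vertices with odd degree: Xia, Ola, Tao, Kim. An Eulerian circuit requires all degrees even.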